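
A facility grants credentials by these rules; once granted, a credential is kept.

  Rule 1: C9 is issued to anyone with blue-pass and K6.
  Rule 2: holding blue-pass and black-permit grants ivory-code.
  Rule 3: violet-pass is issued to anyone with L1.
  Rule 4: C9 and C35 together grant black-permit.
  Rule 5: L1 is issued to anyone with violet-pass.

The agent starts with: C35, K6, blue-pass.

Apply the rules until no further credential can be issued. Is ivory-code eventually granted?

Holding blue-pass and K6 grants C9 (Rule 1).
Holding C9 and C35 grants black-permit (Rule 4).
Holding blue-pass and black-permit grants ivory-code (Rule 2).

Yes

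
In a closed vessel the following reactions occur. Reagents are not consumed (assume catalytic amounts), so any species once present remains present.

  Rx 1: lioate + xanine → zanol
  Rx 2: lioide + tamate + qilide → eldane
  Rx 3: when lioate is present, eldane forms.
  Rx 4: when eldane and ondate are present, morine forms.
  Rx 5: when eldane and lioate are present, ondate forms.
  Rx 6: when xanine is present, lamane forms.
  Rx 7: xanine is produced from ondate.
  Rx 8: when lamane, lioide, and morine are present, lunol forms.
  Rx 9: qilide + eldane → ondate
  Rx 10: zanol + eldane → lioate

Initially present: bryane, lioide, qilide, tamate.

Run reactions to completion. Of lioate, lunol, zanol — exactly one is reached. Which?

lunol

lioide, tamate, and qilide present → eldane forms (Rx 2).
qilide and eldane present → ondate forms (Rx 9).
eldane and ondate present → morine forms (Rx 4).
ondate present → xanine forms (Rx 7).
xanine present → lamane forms (Rx 6).
lamane, lioide, and morine present → lunol forms (Rx 8).
zanol would need lioate and xanine (Rx 1), but lioate never forms. lioate would need zanol and eldane (Rx 10), but zanol never forms.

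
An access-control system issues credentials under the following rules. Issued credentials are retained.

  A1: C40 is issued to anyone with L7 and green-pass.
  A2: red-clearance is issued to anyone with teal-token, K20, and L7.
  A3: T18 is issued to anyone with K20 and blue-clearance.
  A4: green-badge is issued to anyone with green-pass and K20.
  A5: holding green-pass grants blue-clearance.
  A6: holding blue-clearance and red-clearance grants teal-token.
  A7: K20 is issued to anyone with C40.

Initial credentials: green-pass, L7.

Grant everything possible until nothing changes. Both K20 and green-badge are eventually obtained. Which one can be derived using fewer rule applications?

K20: Holding L7 and green-pass grants C40 (A1). Holding C40 grants K20 (A7). [2 rule applications]
green-badge: Holding L7 and green-pass grants C40 (A1). Holding C40 grants K20 (A7). Holding green-pass and K20 grants green-badge (A4). [3 rule applications]
K20 needs fewer.

K20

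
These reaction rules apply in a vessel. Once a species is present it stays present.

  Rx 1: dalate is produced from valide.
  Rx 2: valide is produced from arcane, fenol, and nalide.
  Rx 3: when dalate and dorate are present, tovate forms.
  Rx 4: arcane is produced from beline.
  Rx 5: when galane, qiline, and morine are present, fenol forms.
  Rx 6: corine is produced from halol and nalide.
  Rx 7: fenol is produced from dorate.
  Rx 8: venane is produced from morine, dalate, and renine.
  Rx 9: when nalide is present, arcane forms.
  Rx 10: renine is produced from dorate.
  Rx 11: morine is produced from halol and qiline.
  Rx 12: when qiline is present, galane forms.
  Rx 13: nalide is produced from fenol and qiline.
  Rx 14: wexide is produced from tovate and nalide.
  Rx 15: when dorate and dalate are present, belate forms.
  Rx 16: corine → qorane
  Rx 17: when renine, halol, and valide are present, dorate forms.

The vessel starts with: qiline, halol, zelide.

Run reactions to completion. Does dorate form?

No

dorate would need renine, halol, and valide (Rx 17), but renine never forms.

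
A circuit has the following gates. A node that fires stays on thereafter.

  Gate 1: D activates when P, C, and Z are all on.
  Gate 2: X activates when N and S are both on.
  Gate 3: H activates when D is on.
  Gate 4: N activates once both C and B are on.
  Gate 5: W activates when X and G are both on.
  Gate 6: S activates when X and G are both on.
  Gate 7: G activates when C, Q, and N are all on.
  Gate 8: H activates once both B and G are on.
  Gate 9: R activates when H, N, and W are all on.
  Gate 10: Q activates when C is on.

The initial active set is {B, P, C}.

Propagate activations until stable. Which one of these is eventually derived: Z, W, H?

Gate 4: C and B on → N on.
C is on, so Q activates (Gate 10).
C, Q, and N are on, so G activates (Gate 7).
B and G are on, so H activates (Gate 8).
W would need X and G (Gate 5), but X never turns on. No rule produces Z, and it is not given.

H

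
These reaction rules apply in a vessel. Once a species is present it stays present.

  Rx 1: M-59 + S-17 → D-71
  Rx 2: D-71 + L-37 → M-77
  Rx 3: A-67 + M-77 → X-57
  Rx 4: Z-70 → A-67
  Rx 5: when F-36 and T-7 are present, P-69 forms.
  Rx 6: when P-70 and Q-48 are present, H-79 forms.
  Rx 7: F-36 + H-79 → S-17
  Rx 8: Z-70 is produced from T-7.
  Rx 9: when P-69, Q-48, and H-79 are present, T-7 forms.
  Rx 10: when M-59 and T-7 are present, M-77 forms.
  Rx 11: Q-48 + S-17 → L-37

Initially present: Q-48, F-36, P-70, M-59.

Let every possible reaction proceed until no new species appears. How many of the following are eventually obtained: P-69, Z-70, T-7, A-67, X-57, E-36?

0

P-69 would need F-36 and T-7 (Rx 5), but T-7 never forms.
Z-70 would need T-7 (Rx 8), but T-7 never forms.
T-7 would need P-69, Q-48, and H-79 (Rx 9), but P-69 never forms.
A-67 would need Z-70 (Rx 4), but Z-70 never forms.
X-57 would need A-67 and M-77 (Rx 3), but A-67 never forms.
No rule produces E-36, and it is not given.
None of the 6 are reached.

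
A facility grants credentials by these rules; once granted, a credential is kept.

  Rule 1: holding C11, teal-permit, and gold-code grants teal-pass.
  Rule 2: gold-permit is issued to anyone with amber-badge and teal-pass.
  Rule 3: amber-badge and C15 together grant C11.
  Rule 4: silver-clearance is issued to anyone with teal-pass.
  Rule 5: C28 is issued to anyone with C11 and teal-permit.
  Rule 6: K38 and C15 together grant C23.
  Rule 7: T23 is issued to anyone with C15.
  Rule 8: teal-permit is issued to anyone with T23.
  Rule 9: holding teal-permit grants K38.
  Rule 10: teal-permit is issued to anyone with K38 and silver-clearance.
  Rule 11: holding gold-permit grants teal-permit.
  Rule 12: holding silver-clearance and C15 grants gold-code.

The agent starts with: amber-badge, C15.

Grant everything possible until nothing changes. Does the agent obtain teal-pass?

teal-pass would need C11, teal-permit, and gold-code (Rule 1), but gold-code is never granted.

No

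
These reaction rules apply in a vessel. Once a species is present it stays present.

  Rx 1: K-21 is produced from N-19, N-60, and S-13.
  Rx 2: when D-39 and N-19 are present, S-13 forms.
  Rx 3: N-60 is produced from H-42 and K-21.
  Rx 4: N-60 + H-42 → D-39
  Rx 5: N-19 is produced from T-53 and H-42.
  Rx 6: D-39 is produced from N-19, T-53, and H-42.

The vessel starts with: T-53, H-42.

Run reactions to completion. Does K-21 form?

K-21 would need N-19, N-60, and S-13 (Rx 1), but N-60 never forms.

No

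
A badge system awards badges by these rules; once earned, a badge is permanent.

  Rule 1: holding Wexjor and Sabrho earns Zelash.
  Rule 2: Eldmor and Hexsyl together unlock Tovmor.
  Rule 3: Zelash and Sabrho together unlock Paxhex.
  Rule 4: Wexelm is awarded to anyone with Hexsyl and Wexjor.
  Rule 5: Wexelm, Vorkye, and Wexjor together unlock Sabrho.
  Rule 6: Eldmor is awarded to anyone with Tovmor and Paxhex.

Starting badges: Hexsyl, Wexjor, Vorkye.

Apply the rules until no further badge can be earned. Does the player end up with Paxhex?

With Hexsyl and Wexjor, Wexelm is earned (Rule 4).
With Wexelm, Vorkye, and Wexjor, Sabrho is earned (Rule 5).
With Wexjor and Sabrho, Zelash is earned (Rule 1).
With Zelash and Sabrho, Paxhex is earned (Rule 3).

Yes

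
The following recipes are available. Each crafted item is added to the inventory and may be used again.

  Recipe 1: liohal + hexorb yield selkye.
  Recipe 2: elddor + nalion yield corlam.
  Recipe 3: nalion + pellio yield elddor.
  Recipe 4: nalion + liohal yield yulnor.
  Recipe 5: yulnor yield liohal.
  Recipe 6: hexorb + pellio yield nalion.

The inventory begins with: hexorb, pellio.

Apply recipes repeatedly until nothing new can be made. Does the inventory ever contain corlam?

Yes

hexorb + pellio → nalion (Recipe 6).
nalion + pellio → elddor (Recipe 3).
Using Recipe 2, elddor and nalion make corlam.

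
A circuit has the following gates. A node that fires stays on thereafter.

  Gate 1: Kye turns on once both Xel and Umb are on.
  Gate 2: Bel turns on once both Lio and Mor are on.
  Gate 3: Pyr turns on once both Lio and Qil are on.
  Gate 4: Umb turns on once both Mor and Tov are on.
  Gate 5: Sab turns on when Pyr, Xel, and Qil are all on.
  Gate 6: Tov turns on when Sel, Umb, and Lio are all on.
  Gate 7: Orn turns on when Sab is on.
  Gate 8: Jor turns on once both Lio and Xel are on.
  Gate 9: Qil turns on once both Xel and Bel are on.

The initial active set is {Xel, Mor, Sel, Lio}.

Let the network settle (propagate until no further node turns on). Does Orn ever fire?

Gate 2: Lio and Mor on → Bel on.
Gate 9: Xel and Bel on → Qil on.
Lio and Qil are on, so Pyr turns on (Gate 3).
Pyr, Xel, and Qil are on, so Sab turns on (Gate 5).
Sab is on, so Orn turns on (Gate 7).

Yes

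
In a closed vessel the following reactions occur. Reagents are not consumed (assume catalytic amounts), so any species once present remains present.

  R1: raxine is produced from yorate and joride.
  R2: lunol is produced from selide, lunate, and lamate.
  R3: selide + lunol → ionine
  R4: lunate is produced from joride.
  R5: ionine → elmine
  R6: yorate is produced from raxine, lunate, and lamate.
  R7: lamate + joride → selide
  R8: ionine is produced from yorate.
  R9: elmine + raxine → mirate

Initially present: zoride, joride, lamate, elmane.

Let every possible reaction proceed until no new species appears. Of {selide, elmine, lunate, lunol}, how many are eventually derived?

lamate and joride present → selide forms (R7).
joride present → lunate forms (R4).
selide, lunate, and lamate present → lunol forms (R2).
selide and lunol present → ionine forms (R3).
ionine present → elmine forms (R5).
selide: reached.
elmine: reached.
lunate: reached.
lunol: reached.
All 4 are reached.

4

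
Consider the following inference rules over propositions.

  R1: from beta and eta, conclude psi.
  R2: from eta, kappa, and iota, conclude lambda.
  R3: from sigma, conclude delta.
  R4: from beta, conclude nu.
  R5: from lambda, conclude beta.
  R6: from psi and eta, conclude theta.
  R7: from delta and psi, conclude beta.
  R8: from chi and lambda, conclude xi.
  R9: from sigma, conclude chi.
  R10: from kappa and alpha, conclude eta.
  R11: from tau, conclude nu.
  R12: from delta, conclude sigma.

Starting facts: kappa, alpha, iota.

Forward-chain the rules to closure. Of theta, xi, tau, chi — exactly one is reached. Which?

theta

kappa and alpha hold, so eta follows (R10).
eta, kappa, and iota hold, so lambda follows (R2).
From lambda, R5 gives beta.
beta and eta hold, so psi follows (R1).
psi and eta hold, so theta follows (R6).
No rule produces tau, and it is not given. chi would need sigma (R9), but sigma is never established. xi would need chi and lambda (R8), but chi is never established.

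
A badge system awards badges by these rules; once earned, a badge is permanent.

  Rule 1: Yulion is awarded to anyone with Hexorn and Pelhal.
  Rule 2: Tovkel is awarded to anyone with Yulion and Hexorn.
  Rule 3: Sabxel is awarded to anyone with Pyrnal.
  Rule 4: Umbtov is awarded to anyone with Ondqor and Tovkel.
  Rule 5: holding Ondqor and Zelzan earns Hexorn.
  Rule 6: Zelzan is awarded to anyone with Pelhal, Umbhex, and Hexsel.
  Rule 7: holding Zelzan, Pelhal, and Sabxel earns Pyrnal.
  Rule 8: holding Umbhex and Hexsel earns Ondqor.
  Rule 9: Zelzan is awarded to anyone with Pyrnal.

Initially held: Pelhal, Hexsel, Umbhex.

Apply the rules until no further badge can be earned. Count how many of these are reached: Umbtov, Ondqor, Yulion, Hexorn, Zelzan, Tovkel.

With Pelhal, Umbhex, and Hexsel, Zelzan is earned (Rule 6).
With Umbhex and Hexsel, Ondqor is earned (Rule 8).
With Ondqor and Zelzan, Hexorn is earned (Rule 5).
With Hexorn and Pelhal, Yulion is earned (Rule 1).
With Yulion and Hexorn, Tovkel is earned (Rule 2).
With Ondqor and Tovkel, Umbtov is earned (Rule 4).
Umbtov: reached.
Ondqor: reached.
Yulion: reached.
Hexorn: reached.
Zelzan: reached.
Tovkel: reached.
All 6 are reached.

6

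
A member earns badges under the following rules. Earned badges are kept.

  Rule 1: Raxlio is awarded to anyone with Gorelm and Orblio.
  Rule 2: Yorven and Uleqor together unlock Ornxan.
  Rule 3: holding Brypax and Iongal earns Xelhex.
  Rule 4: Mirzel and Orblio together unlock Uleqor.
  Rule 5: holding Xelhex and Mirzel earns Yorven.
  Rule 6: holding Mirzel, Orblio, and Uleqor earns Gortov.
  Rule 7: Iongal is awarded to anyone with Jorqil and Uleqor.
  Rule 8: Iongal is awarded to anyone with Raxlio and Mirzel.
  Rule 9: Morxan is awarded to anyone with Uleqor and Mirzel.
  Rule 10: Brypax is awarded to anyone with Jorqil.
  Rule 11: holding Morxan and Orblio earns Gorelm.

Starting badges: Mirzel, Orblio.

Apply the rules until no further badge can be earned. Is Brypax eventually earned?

No

Brypax would need Jorqil (Rule 10), but Jorqil is never earned.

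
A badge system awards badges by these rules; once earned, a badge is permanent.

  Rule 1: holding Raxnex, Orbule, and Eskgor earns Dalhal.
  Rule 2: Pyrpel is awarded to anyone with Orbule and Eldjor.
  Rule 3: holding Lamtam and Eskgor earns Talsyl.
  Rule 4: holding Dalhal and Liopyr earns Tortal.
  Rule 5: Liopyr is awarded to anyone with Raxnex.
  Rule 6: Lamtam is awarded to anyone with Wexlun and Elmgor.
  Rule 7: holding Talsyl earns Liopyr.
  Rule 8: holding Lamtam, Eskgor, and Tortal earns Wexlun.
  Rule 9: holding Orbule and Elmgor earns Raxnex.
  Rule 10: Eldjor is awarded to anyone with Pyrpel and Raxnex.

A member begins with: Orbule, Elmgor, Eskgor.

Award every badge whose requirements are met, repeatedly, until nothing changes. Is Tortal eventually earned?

Yes

With Orbule and Elmgor, Raxnex is earned (Rule 9).
With Raxnex, Orbule, and Eskgor, Dalhal is earned (Rule 1).
With Raxnex, Liopyr is earned (Rule 5).
With Dalhal and Liopyr, Tortal is earned (Rule 4).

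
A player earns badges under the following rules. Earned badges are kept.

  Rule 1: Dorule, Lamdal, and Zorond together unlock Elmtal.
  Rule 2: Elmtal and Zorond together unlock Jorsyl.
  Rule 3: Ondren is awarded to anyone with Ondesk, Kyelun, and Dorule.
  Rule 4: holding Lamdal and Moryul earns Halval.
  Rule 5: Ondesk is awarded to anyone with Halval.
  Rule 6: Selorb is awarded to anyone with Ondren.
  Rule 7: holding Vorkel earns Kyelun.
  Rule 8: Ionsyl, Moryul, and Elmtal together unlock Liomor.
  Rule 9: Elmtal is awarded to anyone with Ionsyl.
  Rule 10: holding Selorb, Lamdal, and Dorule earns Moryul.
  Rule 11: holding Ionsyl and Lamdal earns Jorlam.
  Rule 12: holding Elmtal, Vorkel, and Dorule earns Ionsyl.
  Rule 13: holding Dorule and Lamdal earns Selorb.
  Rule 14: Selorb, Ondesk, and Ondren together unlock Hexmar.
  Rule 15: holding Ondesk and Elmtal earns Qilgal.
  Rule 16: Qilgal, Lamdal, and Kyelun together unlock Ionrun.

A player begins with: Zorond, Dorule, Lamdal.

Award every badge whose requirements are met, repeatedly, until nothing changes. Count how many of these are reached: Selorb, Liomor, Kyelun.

1

With Dorule and Lamdal, Selorb is earned (Rule 13).
Selorb: reached.
Liomor would need Ionsyl, Moryul, and Elmtal (Rule 8), but Ionsyl is never earned.
Kyelun would need Vorkel (Rule 7), but Vorkel is never earned.
Reached: Selorb — 1 of the 3.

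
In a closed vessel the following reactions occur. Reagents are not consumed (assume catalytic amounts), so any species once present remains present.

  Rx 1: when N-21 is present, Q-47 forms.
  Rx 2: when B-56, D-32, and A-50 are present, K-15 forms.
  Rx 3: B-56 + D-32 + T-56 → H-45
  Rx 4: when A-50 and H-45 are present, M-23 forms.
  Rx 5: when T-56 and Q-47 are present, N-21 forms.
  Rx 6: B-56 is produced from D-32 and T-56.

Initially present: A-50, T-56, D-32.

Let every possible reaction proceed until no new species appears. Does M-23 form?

Yes

D-32 and T-56 present → B-56 forms (Rx 6).
B-56, D-32, and T-56 present → H-45 forms (Rx 3).
A-50 and H-45 present → M-23 forms (Rx 4).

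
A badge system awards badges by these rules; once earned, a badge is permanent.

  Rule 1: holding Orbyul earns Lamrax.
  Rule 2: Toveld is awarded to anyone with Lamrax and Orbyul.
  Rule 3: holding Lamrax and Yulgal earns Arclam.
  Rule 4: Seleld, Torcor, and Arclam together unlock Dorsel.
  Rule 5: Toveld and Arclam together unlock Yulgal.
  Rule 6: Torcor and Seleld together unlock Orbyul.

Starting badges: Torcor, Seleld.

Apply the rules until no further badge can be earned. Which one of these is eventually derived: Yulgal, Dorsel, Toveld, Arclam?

With Torcor and Seleld, Orbyul is earned (Rule 6).
With Orbyul, Lamrax is earned (Rule 1).
With Lamrax and Orbyul, Toveld is earned (Rule 2).
Arclam would need Lamrax and Yulgal (Rule 3), but Yulgal is never earned. Dorsel would need Seleld, Torcor, and Arclam (Rule 4), but Arclam is never earned. Yulgal would need Toveld and Arclam (Rule 5), but Arclam is never earned.

Toveld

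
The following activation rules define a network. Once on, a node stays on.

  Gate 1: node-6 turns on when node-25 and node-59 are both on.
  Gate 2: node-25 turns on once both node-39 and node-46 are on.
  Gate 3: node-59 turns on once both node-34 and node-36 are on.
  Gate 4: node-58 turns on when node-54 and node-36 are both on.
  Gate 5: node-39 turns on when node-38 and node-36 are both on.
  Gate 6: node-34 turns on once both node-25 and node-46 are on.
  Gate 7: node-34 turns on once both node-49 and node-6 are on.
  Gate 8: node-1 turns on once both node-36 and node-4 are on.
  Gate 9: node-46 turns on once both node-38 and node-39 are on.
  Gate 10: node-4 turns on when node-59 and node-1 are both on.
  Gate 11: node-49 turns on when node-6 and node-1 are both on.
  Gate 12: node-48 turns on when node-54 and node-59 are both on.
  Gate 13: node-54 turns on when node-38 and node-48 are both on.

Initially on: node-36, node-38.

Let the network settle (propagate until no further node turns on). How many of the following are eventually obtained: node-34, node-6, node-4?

2

Gate 5: node-38 and node-36 on → node-39 on.
Gate 9: node-38 and node-39 on → node-46 on.
Gate 2: node-39 and node-46 on → node-25 on.
node-25 and node-46 are on, so node-34 turns on (Gate 6).
node-34 and node-36 are on, so node-59 turns on (Gate 3).
Gate 1: node-25 and node-59 on → node-6 on.
node-34: reached.
node-6: reached.
node-4 would need node-59 and node-1 (Gate 10), but node-1 never turns on.
Reached: node-34 and node-6 — 2 of the 3.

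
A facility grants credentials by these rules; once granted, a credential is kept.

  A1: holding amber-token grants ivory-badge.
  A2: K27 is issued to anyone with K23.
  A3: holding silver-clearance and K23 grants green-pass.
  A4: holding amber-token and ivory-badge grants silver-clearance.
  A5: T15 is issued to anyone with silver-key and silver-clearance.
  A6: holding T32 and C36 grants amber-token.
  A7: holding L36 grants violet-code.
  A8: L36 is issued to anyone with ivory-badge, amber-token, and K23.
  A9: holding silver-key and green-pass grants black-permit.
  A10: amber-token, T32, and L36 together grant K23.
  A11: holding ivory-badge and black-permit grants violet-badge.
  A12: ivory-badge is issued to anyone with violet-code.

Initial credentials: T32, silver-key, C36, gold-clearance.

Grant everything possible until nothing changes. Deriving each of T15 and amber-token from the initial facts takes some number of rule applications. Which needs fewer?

amber-token

amber-token: Holding T32 and C36 grants amber-token (A6). [1 rule application]
T15: Holding T32 and C36 grants amber-token (A6). Holding amber-token grants ivory-badge (A1). Holding amber-token and ivory-badge grants silver-clearance (A4). Holding silver-key and silver-clearance grants T15 (A5). [4 rule applications]
amber-token needs fewer.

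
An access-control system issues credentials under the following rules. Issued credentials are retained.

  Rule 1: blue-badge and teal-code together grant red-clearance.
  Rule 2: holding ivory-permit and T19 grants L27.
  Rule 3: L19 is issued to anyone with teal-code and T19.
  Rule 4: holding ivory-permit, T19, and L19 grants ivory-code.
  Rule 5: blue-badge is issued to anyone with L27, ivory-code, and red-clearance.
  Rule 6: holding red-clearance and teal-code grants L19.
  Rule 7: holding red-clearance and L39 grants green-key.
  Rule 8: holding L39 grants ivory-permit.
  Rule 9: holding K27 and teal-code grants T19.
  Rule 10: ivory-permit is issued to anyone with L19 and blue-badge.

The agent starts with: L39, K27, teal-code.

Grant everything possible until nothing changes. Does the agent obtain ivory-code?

Yes

Holding K27 and teal-code grants T19 (Rule 9).
Holding L39 grants ivory-permit (Rule 8).
Holding teal-code and T19 grants L19 (Rule 3).
Holding ivory-permit, T19, and L19 grants ivory-code (Rule 4).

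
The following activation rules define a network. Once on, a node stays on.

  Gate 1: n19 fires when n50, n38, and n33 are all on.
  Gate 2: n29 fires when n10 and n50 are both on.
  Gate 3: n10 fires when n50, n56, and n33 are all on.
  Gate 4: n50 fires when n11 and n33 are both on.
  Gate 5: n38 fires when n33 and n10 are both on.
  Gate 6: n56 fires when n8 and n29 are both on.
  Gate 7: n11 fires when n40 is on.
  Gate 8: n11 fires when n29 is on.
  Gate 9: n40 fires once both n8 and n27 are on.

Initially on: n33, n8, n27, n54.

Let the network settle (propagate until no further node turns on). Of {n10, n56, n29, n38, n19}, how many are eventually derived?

n10 would need n50, n56, and n33 (Gate 3), but n56 never turns on.
n56 would need n8 and n29 (Gate 6), but n29 never turns on.
n29 would need n10 and n50 (Gate 2), but n10 never turns on.
n38 would need n33 and n10 (Gate 5), but n10 never turns on.
n19 would need n50, n38, and n33 (Gate 1), but n38 never turns on.
None of the 5 are reached.

0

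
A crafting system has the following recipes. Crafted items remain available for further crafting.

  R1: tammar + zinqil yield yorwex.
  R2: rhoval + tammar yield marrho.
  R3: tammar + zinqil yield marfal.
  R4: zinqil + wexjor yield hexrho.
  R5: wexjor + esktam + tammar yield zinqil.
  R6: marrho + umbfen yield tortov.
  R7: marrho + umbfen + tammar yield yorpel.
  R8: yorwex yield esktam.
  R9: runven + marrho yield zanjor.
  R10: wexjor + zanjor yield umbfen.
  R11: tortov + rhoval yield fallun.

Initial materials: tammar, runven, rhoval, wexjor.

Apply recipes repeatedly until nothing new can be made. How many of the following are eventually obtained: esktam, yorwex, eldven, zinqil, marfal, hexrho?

0

esktam would need yorwex (R8), but yorwex is never obtained.
yorwex would need tammar and zinqil (R1), but zinqil is never obtained.
No rule produces eldven, and it is not given.
zinqil would need wexjor, esktam, and tammar (R5), but esktam is never obtained.
marfal would need tammar and zinqil (R3), but zinqil is never obtained.
hexrho would need zinqil and wexjor (R4), but zinqil is never obtained.
None of the 6 are reached.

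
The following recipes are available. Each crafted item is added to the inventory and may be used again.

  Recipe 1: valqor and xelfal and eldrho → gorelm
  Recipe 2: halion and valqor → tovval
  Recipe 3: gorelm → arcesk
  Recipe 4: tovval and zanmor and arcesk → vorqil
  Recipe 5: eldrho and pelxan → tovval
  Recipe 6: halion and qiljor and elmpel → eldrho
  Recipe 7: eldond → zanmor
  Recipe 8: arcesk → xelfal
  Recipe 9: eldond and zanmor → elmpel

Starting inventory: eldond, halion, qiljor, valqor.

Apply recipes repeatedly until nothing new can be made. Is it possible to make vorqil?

vorqil would need tovval, zanmor, and arcesk (Recipe 4), but arcesk is never obtained.

No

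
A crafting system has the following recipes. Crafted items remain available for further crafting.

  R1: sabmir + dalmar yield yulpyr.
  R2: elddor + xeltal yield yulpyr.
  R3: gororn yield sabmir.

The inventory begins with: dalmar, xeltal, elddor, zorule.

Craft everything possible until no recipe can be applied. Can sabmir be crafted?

sabmir would need gororn (R3), but gororn is never obtained.

No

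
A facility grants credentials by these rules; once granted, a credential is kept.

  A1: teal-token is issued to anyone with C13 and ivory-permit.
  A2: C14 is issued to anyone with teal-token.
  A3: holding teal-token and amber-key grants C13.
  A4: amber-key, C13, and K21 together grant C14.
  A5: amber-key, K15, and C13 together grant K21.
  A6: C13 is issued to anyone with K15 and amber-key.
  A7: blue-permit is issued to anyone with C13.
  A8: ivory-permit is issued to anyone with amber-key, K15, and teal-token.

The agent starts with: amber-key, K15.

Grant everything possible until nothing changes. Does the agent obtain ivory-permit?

ivory-permit would need amber-key, K15, and teal-token (A8), but teal-token is never granted.

No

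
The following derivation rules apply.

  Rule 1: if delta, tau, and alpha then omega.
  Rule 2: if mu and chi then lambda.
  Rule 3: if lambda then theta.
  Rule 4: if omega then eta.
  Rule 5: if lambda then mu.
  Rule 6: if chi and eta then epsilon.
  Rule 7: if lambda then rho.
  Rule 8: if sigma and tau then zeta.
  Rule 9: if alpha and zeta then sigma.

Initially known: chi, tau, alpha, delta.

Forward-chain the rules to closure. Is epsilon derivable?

From delta, tau, and alpha, Rule 1 gives omega.
From omega, Rule 4 gives eta.
chi and eta hold, so epsilon follows (Rule 6).

Yes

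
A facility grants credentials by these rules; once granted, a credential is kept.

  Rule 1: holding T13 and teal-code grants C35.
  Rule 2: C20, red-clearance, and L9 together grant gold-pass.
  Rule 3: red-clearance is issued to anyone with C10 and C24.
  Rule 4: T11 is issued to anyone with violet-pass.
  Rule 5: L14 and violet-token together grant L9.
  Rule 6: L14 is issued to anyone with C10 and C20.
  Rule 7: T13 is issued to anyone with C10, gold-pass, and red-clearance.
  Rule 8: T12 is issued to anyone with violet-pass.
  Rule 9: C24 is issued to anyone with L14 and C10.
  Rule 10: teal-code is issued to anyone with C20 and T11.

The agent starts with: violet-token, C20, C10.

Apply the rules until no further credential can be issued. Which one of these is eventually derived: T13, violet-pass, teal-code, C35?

Holding C10 and C20 grants L14 (Rule 6).
Holding L14 and C10 grants C24 (Rule 9).
Holding L14 and violet-token grants L9 (Rule 5).
Holding C10 and C24 grants red-clearance (Rule 3).
Holding C20, red-clearance, and L9 grants gold-pass (Rule 2).
Holding C10, gold-pass, and red-clearance grants T13 (Rule 7).
No rule produces violet-pass, and it is not given. C35 would need T13 and teal-code (Rule 1), but teal-code is never granted. teal-code would need C20 and T11 (Rule 10), but T11 is never granted.

T13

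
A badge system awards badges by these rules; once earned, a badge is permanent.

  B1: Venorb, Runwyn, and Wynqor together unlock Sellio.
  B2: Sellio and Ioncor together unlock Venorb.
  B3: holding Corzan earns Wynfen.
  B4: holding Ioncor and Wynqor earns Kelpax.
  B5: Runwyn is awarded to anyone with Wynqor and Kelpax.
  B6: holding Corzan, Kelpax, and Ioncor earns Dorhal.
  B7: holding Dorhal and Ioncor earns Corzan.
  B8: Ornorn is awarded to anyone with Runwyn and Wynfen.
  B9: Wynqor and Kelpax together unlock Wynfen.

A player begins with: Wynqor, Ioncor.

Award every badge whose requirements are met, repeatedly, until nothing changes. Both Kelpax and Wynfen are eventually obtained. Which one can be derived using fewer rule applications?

Kelpax: With Ioncor and Wynqor, Kelpax is earned (B4). [1 rule application]
Wynfen: With Ioncor and Wynqor, Kelpax is earned (B4). With Wynqor and Kelpax, Wynfen is earned (B9). [2 rule applications]
Kelpax needs fewer.

Kelpax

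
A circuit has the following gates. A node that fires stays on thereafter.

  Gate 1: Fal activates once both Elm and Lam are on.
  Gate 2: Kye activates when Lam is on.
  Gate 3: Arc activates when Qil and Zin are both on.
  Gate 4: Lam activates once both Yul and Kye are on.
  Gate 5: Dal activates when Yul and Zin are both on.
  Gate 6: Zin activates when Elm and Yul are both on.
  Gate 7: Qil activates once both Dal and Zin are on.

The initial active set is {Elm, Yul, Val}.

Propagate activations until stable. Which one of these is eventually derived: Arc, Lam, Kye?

Arc

Elm and Yul are on, so Zin activates (Gate 6).
Yul and Zin are on, so Dal activates (Gate 5).
Gate 7: Dal and Zin on → Qil on.
Gate 3: Qil and Zin on → Arc on.
Lam would need Yul and Kye (Gate 4), but Kye never turns on. Kye would need Lam (Gate 2), but Lam never turns on.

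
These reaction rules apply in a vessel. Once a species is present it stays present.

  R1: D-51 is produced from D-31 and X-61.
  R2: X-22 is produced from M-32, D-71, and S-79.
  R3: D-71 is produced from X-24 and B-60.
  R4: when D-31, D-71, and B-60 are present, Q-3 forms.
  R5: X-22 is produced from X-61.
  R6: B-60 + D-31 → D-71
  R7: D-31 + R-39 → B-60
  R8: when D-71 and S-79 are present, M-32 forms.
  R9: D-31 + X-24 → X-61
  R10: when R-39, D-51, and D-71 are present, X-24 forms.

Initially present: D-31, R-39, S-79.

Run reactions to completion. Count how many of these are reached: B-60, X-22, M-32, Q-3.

4

D-31 and R-39 present → B-60 forms (R7).
B-60 and D-31 present → D-71 forms (R6).
D-71 and S-79 present → M-32 forms (R8).
D-31, D-71, and B-60 present → Q-3 forms (R4).
M-32, D-71, and S-79 present → X-22 forms (R2).
B-60: reached.
X-22: reached.
M-32: reached.
Q-3: reached.
All 4 are reached.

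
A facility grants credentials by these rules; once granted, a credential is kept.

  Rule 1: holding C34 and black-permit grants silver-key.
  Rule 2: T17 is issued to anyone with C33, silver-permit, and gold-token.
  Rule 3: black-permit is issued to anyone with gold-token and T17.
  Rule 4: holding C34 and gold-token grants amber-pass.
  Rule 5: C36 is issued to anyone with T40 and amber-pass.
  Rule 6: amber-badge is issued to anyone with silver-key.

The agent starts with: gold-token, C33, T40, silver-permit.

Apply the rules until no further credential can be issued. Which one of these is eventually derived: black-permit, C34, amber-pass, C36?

black-permit

Holding C33, silver-permit, and gold-token grants T17 (Rule 2).
Holding gold-token and T17 grants black-permit (Rule 3).
No rule produces C34, and it is not given. amber-pass would need C34 and gold-token (Rule 4), but C34 is never granted. C36 would need T40 and amber-pass (Rule 5), but amber-pass is never granted.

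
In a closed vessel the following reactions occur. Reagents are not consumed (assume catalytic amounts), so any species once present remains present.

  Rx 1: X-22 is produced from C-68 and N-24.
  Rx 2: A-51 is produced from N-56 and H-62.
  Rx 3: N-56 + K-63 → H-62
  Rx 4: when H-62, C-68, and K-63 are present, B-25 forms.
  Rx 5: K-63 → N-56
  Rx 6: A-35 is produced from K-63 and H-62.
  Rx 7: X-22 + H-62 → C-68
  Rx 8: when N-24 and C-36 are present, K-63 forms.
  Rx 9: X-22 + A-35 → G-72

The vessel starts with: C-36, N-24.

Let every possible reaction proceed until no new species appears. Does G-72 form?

No

G-72 would need X-22 and A-35 (Rx 9), but X-22 never forms.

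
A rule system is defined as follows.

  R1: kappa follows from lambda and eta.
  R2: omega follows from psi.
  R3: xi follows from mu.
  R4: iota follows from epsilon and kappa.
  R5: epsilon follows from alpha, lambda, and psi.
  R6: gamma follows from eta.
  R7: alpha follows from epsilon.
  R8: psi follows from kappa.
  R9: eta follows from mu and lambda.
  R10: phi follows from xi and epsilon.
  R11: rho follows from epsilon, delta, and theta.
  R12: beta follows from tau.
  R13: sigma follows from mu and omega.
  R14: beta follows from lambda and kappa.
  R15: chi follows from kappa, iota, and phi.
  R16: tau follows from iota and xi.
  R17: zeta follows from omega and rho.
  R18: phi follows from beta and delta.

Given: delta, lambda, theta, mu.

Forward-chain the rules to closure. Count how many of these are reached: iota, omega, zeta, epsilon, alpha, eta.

From mu and lambda, R9 gives eta.
lambda and eta hold, so kappa follows (R1).
kappa holds, so psi follows (R8).
From psi, R2 gives omega.
iota would need epsilon and kappa (R4), but epsilon is never established.
omega: reached.
zeta would need omega and rho (R17), but rho is never established.
epsilon would need alpha, lambda, and psi (R5), but alpha is never established.
alpha would need epsilon (R7), but epsilon is never established.
eta: reached.
Reached: omega and eta — 2 of the 6.

2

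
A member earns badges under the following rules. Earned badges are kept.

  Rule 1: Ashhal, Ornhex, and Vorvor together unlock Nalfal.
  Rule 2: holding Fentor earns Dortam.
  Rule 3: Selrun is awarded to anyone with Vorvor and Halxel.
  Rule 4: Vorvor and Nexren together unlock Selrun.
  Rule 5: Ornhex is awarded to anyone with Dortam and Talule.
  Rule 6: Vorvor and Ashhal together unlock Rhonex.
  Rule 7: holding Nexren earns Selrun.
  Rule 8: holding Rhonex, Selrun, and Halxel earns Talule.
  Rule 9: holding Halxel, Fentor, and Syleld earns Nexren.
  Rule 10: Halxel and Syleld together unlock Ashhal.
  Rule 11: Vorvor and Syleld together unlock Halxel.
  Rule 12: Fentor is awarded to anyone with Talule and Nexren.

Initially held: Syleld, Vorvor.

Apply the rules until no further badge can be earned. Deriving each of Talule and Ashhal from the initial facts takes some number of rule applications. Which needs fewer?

Ashhal

Ashhal: With Vorvor and Syleld, Halxel is earned (Rule 11). With Halxel and Syleld, Ashhal is earned (Rule 10). [2 rule applications]
Talule: With Vorvor and Syleld, Halxel is earned (Rule 11). With Halxel and Syleld, Ashhal is earned (Rule 10). With Vorvor and Halxel, Selrun is earned (Rule 3). With Vorvor and Ashhal, Rhonex is earned (Rule 6). With Rhonex, Selrun, and Halxel, Talule is earned (Rule 8). [5 rule applications]
Ashhal needs fewer.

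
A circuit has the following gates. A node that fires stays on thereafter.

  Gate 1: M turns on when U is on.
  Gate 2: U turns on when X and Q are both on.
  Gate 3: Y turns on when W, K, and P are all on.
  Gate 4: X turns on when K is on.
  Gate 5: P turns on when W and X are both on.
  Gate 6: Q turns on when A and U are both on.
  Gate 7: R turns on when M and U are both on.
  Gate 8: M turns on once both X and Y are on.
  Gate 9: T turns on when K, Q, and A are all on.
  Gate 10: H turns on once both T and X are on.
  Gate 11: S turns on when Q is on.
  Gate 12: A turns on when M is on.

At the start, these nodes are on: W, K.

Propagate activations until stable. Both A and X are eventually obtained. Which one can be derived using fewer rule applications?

X

X: K is on, so X turns on (Gate 4). [1 rule application]
A: K is on, so X turns on (Gate 4). W and X are on, so P turns on (Gate 5). W, K, and P are on, so Y turns on (Gate 3). X and Y are on, so M turns on (Gate 8). M is on, so A turns on (Gate 12). [5 rule applications]
X needs fewer.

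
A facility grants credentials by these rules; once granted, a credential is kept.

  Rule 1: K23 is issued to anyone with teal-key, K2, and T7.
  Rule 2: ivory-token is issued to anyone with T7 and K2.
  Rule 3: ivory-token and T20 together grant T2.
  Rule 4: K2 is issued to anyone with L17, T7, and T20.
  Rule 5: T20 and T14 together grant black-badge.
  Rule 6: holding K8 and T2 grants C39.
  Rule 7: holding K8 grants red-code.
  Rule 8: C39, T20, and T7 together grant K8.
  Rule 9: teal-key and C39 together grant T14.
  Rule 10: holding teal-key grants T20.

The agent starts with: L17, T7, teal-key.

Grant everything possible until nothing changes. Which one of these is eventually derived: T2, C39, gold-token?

Holding teal-key grants T20 (Rule 10).
Holding L17, T7, and T20 grants K2 (Rule 4).
Holding T7 and K2 grants ivory-token (Rule 2).
Holding ivory-token and T20 grants T2 (Rule 3).
C39 would need K8 and T2 (Rule 6), but K8 is never granted. No rule produces gold-token, and it is not given.

T2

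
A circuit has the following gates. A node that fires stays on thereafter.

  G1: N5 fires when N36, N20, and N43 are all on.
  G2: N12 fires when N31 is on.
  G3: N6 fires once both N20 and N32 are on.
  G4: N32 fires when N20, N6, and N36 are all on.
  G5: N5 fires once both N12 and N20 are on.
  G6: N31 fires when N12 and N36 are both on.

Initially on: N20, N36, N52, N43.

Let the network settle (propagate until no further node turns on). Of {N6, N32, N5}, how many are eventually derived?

1

G1: N36, N20, and N43 on → N5 on.
N6 would need N20 and N32 (G3), but N32 never turns on.
N32 would need N20, N6, and N36 (G4), but N6 never turns on.
N5: reached.
Reached: N5 — 1 of the 3.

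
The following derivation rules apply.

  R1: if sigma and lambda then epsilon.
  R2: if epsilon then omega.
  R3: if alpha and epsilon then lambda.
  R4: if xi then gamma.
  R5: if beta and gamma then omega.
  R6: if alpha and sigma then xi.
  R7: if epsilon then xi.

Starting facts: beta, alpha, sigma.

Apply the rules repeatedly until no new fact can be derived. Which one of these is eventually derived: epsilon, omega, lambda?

From alpha and sigma, R6 gives xi.
xi holds, so gamma follows (R4).
From beta and gamma, R5 gives omega.
epsilon would need sigma and lambda (R1), but lambda is never established. lambda would need alpha and epsilon (R3), but epsilon is never established.

omega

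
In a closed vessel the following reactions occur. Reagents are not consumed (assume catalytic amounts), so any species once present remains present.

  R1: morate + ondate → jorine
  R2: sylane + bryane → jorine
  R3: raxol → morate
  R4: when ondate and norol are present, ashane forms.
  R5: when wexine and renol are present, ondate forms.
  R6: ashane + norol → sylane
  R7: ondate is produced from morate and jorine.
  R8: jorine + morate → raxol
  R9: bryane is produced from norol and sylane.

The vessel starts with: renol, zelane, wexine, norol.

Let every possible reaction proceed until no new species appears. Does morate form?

No

morate would need raxol (R3), but raxol never forms.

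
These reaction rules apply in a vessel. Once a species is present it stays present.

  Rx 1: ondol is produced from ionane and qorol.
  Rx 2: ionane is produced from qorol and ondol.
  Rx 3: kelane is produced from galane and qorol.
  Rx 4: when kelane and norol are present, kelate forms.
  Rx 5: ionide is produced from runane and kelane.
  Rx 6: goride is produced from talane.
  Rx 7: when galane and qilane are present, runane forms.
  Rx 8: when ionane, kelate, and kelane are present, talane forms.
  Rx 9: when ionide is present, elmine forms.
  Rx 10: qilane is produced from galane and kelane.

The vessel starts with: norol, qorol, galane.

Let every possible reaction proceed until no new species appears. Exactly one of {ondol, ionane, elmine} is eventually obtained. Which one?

galane and qorol present → kelane forms (Rx 3).
galane and kelane present → qilane forms (Rx 10).
galane and qilane present → runane forms (Rx 7).
runane and kelane present → ionide forms (Rx 5).
ionide present → elmine forms (Rx 9).
ionane would need qorol and ondol (Rx 2), but ondol never forms. ondol would need ionane and qorol (Rx 1), but ionane never forms.

elmine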